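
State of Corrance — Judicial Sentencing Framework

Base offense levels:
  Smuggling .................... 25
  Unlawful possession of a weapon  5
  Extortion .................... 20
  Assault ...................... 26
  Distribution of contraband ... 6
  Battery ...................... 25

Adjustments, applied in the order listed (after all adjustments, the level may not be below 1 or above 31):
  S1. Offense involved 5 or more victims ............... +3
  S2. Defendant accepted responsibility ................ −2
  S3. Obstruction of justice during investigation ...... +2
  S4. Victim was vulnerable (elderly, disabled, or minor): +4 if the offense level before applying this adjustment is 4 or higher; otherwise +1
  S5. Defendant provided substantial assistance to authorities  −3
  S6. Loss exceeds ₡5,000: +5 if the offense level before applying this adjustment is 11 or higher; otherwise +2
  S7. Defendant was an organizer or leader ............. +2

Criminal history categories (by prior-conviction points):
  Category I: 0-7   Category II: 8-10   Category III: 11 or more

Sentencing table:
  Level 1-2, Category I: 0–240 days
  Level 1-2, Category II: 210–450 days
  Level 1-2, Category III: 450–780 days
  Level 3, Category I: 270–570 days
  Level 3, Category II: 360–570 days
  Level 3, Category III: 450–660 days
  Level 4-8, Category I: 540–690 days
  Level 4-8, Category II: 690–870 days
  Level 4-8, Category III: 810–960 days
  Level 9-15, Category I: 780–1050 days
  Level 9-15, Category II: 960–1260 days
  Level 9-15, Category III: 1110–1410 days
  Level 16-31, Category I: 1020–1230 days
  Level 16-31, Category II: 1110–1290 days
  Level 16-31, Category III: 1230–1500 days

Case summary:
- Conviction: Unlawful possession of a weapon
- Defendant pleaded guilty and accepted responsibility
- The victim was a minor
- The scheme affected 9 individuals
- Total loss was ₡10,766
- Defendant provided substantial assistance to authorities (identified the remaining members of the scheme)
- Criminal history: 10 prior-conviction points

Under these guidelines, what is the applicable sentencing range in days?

960-1260 days

Base offense level for unlawful possession of a weapon: 5.
S1 applies: 5 + 3 = 8.
S2 applies: 8 − 2 = 6.
S3 does not apply.
S4 applies (level before this adjustment is 6 ≥ 4, so +4): 6 + 4 = 10.
S5 applies: 10 − 3 = 7.
S6 applies (level before this adjustment is 7 < 11, so +2): 7 + 2 = 9.
S7 does not apply.
Final offense level: 9.
Criminal history: 10 prior points → Category II (8-10).
Level 9 falls in the 9-15 band.
Grid: Level 9-15 × Category II = 960-1260 days.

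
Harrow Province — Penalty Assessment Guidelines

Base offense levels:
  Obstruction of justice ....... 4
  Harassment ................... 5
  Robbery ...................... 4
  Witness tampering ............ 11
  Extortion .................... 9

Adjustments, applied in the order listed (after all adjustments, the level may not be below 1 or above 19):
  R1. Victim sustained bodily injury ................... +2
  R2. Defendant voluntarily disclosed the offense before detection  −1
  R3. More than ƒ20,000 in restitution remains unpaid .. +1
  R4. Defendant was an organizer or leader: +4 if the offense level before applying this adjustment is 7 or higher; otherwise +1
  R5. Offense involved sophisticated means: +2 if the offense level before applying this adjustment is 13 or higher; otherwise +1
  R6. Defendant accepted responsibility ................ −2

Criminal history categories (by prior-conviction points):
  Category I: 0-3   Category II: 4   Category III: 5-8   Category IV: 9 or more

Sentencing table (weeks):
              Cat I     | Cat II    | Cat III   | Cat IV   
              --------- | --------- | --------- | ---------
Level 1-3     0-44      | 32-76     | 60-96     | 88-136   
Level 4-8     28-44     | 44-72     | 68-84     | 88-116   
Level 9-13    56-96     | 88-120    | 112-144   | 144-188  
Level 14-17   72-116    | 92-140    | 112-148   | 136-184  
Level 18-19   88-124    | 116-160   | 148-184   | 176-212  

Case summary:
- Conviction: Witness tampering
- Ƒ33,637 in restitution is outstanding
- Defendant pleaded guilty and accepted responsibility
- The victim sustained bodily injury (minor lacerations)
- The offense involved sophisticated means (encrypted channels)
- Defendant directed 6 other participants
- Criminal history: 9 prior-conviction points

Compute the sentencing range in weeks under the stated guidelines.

Base offense level for witness tampering: 11.
R1 applies: 11 + 2 = 13.
R3 applies: 13 + 1 = 14.
R4 applies (level before this adjustment is 14 ≥ 7, so +4): 14 + 4 = 18.
R5 applies (level before this adjustment is 18 ≥ 13, so +2): 18 + 2 = 20.
R6 applies: 20 − 2 = 18.
Final offense level: 18.
Criminal history: 9 prior points → Category IV (9+).
Level 18 falls in the 18-19 band.
Grid: Level 18-19 × Category IV = 176-212 weeks.

176-212 weeks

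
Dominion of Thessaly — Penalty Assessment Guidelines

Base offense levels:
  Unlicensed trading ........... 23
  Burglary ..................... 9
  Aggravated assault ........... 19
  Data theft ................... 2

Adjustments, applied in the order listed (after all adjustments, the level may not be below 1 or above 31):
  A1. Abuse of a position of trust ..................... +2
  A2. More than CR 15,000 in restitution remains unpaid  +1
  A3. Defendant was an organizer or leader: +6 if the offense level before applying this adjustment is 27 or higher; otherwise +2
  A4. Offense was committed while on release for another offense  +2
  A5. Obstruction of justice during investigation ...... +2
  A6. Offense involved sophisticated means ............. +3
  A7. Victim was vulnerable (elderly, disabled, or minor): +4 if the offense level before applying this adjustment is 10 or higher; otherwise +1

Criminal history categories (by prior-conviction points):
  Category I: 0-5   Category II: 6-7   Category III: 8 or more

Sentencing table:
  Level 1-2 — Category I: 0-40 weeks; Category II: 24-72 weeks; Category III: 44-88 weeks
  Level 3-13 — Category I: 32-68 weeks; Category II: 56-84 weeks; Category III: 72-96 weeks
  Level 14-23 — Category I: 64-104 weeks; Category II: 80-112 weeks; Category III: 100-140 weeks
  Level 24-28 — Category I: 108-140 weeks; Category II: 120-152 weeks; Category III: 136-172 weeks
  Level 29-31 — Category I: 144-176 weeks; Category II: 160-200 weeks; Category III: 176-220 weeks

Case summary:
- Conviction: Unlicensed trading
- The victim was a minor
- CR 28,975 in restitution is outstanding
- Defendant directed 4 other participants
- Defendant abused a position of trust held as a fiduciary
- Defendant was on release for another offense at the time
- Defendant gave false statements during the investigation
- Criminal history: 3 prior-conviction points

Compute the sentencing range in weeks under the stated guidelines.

Base offense level for unlicensed trading: 23.
A1 applies: 23 + 2 = 25.
A2 applies: 25 + 1 = 26.
A3 applies (level before this adjustment is 26 < 27, so +2): 26 + 2 = 28.
A4 applies: 28 + 2 = 30.
A5 applies: 30 + 2 = 32.
A7 applies (level before this adjustment is 32 ≥ 10, so +4): 32 + 4 = 36.
Level 36 exceeds the maximum of 31; capped at 31.
Final offense level: 31.
Criminal history: 3 prior points → Category I (0-5).
Level 31 falls in the 29-31 band.
Grid: Level 29-31 × Category I = 144-176 weeks.

144-176 weeks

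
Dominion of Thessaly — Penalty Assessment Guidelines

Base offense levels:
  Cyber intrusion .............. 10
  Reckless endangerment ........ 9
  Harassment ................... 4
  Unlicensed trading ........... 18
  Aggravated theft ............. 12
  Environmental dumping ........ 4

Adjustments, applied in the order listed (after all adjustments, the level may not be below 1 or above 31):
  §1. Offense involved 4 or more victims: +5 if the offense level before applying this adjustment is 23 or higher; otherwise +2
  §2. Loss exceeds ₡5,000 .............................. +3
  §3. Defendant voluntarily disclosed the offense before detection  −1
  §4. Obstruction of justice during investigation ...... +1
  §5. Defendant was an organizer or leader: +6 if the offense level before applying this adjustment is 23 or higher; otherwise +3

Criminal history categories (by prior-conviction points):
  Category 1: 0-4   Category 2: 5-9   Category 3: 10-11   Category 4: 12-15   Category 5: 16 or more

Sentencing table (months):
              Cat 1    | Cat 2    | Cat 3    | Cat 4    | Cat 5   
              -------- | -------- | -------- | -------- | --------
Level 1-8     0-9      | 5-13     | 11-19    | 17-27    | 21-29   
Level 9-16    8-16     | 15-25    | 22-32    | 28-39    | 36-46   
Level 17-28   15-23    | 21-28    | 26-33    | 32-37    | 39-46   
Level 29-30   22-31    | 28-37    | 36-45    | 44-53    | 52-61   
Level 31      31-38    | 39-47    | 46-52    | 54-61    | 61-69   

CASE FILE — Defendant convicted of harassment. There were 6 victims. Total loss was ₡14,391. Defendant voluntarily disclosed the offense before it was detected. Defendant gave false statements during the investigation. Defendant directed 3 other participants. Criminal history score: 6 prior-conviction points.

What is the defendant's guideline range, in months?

Base offense level for harassment: 4.
§1 applies (level before this adjustment is 4 < 23, so +2): 4 + 2 = 6.
§2 applies: 6 + 3 = 9.
§3 applies: 9 − 1 = 8.
§4 applies: 8 + 1 = 9.
§5 applies (level before this adjustment is 9 < 23, so +3): 9 + 3 = 12.
Final offense level: 12.
Criminal history: 6 prior points → Category 2 (5-9).
Level 12 falls in the 9-16 band.
Grid: Level 9-16 × Category 2 = 15-25 months.

15-25 months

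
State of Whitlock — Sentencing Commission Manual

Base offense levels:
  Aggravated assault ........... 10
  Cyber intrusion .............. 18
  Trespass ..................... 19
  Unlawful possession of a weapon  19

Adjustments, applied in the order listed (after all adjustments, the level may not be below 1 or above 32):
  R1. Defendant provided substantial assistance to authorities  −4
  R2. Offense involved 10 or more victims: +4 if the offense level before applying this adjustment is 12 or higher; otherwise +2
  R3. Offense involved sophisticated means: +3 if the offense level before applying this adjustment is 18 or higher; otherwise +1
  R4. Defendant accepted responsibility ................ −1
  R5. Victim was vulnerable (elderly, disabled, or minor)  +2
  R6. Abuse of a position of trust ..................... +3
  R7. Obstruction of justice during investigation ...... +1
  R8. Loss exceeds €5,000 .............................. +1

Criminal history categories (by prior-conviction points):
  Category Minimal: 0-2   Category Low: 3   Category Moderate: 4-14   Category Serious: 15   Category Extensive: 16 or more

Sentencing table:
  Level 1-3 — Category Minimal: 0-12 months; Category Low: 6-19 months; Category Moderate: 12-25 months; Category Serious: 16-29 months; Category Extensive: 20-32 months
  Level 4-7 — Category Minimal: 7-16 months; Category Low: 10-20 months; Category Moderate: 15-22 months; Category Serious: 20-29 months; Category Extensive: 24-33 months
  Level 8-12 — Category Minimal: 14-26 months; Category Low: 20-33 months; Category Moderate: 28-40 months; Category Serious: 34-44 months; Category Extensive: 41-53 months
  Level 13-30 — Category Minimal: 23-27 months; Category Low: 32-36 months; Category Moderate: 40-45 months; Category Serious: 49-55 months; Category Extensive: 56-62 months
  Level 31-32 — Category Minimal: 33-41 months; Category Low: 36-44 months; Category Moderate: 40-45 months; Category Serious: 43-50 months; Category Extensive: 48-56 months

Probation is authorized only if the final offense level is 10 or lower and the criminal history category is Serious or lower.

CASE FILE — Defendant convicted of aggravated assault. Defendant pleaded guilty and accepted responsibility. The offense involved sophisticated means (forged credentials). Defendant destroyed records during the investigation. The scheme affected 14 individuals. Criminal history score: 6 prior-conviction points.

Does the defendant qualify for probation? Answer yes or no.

Base offense level for aggravated assault: 10.
R2 applies (level before this adjustment is 10 < 12, so +2): 10 + 2 = 12.
R3 applies (level before this adjustment is 12 < 18, so +1): 12 + 1 = 13.
R4 applies: 13 − 1 = 12.
R5 does not apply.
R6 does not apply.
R7 applies: 12 + 1 = 13.
R8 does not apply.
Final offense level: 13.
Criminal history: 6 prior points → Category Moderate (4-14).
Level 13 falls in the 13-30 band.
Grid: Level 13-30 × Category Moderate = 40-45 months.
Probation check: level 13 > 10 and category Moderate ≤ Serious → not eligible.

No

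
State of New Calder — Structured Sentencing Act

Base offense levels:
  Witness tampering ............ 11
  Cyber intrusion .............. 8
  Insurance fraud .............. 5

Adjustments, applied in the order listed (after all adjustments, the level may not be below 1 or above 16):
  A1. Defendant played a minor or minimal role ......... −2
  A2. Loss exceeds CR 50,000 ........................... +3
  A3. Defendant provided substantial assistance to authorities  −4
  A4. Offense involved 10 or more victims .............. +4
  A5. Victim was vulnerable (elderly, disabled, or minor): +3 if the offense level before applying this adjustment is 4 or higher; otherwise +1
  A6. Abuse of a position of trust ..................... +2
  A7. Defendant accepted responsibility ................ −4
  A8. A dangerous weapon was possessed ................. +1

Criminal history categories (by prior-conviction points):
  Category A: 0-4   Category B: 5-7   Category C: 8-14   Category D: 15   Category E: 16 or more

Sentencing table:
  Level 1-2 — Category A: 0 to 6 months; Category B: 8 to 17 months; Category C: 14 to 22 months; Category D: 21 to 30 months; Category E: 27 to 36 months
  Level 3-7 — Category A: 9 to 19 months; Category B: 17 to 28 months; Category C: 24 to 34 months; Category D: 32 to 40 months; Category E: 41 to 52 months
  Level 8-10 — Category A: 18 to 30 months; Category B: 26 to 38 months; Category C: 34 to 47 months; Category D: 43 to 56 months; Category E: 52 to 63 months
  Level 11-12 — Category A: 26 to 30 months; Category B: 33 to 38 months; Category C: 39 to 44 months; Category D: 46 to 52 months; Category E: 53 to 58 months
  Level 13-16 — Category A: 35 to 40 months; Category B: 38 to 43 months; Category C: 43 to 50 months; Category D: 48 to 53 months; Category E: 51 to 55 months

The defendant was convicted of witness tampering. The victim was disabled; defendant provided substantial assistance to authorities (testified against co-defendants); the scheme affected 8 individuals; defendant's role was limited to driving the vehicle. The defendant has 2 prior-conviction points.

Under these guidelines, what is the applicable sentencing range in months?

Base offense level for witness tampering: 11.
A1 applies: 11 − 2 = 9.
A2 does not apply.
A3 applies: 9 − 4 = 5.
A5 applies (level before this adjustment is 5 ≥ 4, so +3): 5 + 3 = 8.
A6 does not apply.
A7 does not apply.
A8 does not apply.
Final offense level: 8.
Criminal history: 2 prior points → Category A (0-4).
Level 8 falls in the 8-10 band.
Grid: Level 8-10 × Category A = 18-30 months.

18-30 months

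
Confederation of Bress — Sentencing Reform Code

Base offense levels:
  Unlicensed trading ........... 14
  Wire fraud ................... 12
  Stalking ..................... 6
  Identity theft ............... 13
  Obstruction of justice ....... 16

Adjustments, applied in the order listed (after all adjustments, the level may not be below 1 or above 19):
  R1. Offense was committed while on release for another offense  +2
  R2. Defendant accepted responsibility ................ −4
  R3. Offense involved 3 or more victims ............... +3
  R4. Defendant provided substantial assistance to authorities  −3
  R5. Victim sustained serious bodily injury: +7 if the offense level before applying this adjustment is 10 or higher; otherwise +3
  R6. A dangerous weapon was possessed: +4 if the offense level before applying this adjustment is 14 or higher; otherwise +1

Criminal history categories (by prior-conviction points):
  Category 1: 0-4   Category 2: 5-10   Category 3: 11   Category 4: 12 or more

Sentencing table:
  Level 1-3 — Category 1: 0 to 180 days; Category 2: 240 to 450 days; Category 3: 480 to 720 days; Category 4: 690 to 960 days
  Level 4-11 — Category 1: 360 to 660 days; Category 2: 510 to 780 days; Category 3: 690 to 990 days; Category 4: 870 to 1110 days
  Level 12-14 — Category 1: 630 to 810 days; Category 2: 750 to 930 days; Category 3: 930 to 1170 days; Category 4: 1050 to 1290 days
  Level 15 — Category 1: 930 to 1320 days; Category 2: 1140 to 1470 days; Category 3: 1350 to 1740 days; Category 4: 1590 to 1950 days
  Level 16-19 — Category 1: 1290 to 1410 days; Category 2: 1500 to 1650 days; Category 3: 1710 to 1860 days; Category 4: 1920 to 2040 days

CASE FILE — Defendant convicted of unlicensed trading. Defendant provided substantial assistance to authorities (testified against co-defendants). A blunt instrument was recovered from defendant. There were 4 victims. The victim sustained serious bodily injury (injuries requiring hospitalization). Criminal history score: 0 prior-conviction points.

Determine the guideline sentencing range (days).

1290-1410 days

Base offense level for unlicensed trading: 14.
R1 does not apply.
R2 does not apply.
R3 applies: 14 + 3 = 17.
R4 applies: 17 − 3 = 14.
R5 applies (level before this adjustment is 14 ≥ 10, so +7): 14 + 7 = 21.
R6 applies (level before this adjustment is 21 ≥ 14, so +4): 21 + 4 = 25.
Level 25 exceeds the maximum of 19; capped at 19.
Final offense level: 19.
Criminal history: 0 prior points → Category 1 (0-4).
Level 19 falls in the 16-19 band.
Grid: Level 16-19 × Category 1 = 1290-1410 days.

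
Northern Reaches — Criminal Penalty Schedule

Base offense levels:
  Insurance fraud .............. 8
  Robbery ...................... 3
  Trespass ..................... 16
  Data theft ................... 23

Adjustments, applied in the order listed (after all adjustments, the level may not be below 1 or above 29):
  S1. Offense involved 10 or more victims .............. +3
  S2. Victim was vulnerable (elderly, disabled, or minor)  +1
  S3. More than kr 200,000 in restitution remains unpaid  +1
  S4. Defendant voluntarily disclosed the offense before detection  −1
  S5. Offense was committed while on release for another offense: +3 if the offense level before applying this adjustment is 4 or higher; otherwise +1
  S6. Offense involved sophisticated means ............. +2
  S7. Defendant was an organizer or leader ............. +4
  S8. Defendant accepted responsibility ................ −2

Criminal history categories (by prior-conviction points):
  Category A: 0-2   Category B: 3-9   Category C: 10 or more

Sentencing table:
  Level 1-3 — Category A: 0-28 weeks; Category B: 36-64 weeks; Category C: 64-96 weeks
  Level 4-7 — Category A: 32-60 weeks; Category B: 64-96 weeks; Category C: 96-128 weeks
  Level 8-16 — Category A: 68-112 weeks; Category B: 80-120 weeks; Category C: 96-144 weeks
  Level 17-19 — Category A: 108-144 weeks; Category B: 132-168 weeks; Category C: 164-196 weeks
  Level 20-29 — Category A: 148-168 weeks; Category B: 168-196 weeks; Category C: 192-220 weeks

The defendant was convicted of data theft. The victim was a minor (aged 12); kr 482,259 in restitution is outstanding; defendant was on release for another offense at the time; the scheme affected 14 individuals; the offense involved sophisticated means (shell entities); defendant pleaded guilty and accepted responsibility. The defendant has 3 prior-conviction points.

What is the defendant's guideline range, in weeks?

168-196 weeks

Base offense level for data theft: 23.
S1 applies: 23 + 3 = 26.
S2 applies: 26 + 1 = 27.
S3 applies: 27 + 1 = 28.
S5 applies (level before this adjustment is 28 ≥ 4, so +3): 28 + 3 = 31.
S6 applies: 31 + 2 = 33.
S8 applies: 33 − 2 = 31.
Level 31 exceeds the maximum of 29; capped at 29.
Final offense level: 29.
Criminal history: 3 prior points → Category B (3-9).
Level 29 falls in the 20-29 band.
Grid: Level 20-29 × Category B = 168-196 weeks.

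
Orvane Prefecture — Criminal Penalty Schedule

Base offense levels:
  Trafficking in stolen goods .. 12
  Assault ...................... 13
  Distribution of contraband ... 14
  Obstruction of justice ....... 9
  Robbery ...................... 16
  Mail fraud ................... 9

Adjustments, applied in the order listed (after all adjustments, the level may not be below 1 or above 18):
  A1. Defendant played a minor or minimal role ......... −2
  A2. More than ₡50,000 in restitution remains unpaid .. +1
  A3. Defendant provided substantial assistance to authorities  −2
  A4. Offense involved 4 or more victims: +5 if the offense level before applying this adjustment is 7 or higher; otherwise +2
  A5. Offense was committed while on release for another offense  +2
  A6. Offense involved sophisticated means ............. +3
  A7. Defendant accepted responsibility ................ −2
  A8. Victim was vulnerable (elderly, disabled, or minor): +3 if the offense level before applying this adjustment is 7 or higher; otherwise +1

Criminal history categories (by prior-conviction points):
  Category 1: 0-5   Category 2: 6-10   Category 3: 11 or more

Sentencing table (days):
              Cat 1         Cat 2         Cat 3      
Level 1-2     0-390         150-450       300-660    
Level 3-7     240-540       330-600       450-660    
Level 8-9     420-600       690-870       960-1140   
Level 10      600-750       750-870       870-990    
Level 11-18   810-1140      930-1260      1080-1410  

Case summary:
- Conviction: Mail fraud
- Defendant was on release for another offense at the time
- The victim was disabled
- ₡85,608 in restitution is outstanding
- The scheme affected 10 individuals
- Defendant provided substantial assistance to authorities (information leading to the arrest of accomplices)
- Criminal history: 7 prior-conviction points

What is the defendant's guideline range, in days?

930-1260 days

Base offense level for mail fraud: 9.
A2 applies: 9 + 1 = 10.
A3 applies: 10 − 2 = 8.
A4 applies (level before this adjustment is 8 ≥ 7, so +5): 8 + 5 = 13.
A5 applies: 13 + 2 = 15.
A6 does not apply.
A7 does not apply.
A8 applies (level before this adjustment is 15 ≥ 7, so +3): 15 + 3 = 18.
Final offense level: 18.
Criminal history: 7 prior points → Category 2 (6-10).
Level 18 falls in the 11-18 band.
Grid: Level 11-18 × Category 2 = 930-1260 days.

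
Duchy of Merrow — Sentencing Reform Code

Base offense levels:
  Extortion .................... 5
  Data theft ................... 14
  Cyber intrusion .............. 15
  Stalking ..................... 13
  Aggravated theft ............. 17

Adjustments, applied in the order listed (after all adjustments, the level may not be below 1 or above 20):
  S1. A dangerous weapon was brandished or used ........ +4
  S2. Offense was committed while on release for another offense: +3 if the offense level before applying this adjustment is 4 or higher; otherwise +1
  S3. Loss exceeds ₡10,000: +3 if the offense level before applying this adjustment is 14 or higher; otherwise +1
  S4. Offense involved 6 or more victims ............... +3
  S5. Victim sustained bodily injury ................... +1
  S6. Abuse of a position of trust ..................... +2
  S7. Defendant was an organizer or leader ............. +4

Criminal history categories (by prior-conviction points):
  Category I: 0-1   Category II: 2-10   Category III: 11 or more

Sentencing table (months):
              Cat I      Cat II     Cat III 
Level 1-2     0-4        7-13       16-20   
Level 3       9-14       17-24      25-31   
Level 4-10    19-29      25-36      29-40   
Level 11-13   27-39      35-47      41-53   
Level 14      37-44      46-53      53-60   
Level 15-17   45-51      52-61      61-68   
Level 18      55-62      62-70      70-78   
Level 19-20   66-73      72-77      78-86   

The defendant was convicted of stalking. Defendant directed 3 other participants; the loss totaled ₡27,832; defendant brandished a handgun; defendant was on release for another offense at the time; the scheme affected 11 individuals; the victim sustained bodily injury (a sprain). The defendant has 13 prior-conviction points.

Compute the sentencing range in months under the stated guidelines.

Base offense level for stalking: 13.
S1 applies: 13 + 4 = 17.
S2 applies (level before this adjustment is 17 ≥ 4, so +3): 17 + 3 = 20.
S3 applies (level before this adjustment is 20 ≥ 14, so +3): 20 + 3 = 23.
S4 applies: 23 + 3 = 26.
S5 applies: 26 + 1 = 27.
S7 applies: 27 + 4 = 31.
Level 31 exceeds the maximum of 20; capped at 20.
Final offense level: 20.
Criminal history: 13 prior points → Category III (11+).
Level 20 falls in the 19-20 band.
Grid: Level 19-20 × Category III = 78-86 months.

78-86 months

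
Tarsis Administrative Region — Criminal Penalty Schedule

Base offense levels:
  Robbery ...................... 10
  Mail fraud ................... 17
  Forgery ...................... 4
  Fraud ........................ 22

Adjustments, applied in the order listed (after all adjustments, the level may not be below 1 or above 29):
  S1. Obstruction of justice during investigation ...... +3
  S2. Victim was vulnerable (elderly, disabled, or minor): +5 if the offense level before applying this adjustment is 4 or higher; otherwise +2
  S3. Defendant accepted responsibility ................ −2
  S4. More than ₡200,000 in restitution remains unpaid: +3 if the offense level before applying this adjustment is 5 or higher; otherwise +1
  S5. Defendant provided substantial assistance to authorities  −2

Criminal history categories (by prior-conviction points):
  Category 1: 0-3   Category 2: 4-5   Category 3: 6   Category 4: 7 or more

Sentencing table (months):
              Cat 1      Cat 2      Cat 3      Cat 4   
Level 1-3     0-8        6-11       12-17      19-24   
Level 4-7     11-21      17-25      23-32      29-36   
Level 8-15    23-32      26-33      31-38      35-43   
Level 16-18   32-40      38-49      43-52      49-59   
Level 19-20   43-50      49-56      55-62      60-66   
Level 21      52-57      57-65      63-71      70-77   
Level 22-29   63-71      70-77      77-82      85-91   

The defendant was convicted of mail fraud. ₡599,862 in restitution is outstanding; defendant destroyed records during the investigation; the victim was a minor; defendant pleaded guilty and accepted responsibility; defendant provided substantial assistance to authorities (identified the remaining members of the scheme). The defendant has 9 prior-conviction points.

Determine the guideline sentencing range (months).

85-91 months

Base offense level for mail fraud: 17.
S1 applies: 17 + 3 = 20.
S2 applies (level before this adjustment is 20 ≥ 4, so +5): 20 + 5 = 25.
S3 applies: 25 − 2 = 23.
S4 applies (level before this adjustment is 23 ≥ 5, so +3): 23 + 3 = 26.
S5 applies: 26 − 2 = 24.
Final offense level: 24.
Criminal history: 9 prior points → Category 4 (7+).
Level 24 falls in the 22-29 band.
Grid: Level 22-29 × Category 4 = 85-91 months.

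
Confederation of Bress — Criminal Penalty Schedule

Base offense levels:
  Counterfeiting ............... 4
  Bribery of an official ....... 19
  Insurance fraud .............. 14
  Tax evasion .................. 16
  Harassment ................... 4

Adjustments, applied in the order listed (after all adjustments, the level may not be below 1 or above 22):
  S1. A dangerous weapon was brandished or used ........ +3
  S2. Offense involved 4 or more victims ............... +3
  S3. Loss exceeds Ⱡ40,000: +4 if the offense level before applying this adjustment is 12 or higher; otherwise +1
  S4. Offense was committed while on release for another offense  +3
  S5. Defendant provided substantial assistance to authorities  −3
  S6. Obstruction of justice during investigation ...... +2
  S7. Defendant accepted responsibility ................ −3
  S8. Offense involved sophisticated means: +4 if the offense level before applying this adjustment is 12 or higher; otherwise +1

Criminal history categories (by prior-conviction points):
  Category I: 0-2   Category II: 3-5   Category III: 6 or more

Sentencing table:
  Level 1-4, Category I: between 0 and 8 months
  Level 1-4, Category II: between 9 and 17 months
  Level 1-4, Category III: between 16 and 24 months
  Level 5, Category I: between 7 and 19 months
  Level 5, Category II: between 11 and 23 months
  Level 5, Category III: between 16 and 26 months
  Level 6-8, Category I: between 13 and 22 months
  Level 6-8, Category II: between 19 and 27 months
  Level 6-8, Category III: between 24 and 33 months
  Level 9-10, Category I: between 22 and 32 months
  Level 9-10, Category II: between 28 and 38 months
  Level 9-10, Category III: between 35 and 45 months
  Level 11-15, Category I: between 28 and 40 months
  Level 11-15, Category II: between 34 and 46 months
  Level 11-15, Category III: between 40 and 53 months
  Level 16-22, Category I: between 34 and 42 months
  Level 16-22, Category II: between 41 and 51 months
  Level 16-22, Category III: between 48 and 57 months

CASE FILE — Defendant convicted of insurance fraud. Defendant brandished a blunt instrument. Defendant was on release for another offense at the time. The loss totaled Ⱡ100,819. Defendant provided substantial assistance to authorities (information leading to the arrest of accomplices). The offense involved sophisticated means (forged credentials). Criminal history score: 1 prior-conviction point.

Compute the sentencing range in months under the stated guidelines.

34-42 months

Base offense level for insurance fraud: 14.
S1 applies: 14 + 3 = 17.
S3 applies (level before this adjustment is 17 ≥ 12, so +4): 17 + 4 = 21.
S4 applies: 21 + 3 = 24.
S5 applies: 24 − 3 = 21.
S8 applies (level before this adjustment is 21 ≥ 12, so +4): 21 + 4 = 25.
Level 25 exceeds the maximum of 22; capped at 22.
Final offense level: 22.
Criminal history: 1 prior point → Category I (0-2).
Level 22 falls in the 16-22 band.
Grid: Level 16-22 × Category I = 34-42 months.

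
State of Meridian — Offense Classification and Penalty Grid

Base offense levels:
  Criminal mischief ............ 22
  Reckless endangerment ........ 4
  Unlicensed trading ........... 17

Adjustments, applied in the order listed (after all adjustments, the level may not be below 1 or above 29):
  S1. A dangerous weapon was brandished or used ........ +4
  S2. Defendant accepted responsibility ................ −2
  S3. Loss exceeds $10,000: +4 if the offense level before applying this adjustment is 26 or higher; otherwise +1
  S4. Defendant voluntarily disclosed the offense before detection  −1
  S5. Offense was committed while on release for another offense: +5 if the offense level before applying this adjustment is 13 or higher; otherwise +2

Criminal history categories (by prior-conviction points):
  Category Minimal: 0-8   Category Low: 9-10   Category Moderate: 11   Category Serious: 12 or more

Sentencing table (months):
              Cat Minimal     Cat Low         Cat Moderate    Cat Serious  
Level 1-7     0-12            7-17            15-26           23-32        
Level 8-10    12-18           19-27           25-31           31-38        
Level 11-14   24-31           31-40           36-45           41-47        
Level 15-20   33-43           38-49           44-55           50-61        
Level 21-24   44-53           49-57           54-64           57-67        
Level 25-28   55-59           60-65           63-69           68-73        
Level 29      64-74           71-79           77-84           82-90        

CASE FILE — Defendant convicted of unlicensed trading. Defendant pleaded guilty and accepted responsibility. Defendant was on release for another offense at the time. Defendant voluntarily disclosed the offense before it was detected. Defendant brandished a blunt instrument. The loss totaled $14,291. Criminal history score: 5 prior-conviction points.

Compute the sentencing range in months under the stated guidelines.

Base offense level for unlicensed trading: 17.
S1 applies: 17 + 4 = 21.
S2 applies: 21 − 2 = 19.
S3 applies (level before this adjustment is 19 < 26, so +1): 19 + 1 = 20.
S4 applies: 20 − 1 = 19.
S5 applies (level before this adjustment is 19 ≥ 13, so +5): 19 + 5 = 24.
Final offense level: 24.
Criminal history: 5 prior points → Category Minimal (0-8).
Level 24 falls in the 21-24 band.
Grid: Level 21-24 × Category Minimal = 44-53 months.

44-53 months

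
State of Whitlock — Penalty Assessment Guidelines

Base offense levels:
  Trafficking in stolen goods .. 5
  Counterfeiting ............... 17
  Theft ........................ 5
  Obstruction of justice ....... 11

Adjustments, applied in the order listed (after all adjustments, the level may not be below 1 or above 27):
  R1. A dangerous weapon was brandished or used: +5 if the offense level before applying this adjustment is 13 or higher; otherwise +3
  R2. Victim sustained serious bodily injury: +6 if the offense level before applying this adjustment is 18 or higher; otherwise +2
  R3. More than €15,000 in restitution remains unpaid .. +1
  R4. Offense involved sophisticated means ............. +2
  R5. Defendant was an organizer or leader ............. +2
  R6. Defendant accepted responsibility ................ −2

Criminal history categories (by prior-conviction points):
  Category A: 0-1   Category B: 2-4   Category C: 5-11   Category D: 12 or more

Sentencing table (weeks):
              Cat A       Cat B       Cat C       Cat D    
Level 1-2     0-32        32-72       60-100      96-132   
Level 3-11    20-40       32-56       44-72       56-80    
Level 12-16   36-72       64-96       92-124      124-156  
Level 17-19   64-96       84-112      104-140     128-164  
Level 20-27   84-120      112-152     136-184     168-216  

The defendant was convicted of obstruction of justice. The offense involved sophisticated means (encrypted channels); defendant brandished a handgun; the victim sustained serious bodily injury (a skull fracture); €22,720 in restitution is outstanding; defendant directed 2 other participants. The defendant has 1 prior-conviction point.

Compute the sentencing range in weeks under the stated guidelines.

Base offense level for obstruction of justice: 11.
R1 applies (level before this adjustment is 11 < 13, so +3): 11 + 3 = 14.
R2 applies (level before this adjustment is 14 < 18, so +2): 14 + 2 = 16.
R3 applies: 16 + 1 = 17.
R4 applies: 17 + 2 = 19.
R5 applies: 19 + 2 = 21.
Final offense level: 21.
Criminal history: 1 prior point → Category A (0-1).
Level 21 falls in the 20-27 band.
Grid: Level 20-27 × Category A = 84-120 weeks.

84-120 weeks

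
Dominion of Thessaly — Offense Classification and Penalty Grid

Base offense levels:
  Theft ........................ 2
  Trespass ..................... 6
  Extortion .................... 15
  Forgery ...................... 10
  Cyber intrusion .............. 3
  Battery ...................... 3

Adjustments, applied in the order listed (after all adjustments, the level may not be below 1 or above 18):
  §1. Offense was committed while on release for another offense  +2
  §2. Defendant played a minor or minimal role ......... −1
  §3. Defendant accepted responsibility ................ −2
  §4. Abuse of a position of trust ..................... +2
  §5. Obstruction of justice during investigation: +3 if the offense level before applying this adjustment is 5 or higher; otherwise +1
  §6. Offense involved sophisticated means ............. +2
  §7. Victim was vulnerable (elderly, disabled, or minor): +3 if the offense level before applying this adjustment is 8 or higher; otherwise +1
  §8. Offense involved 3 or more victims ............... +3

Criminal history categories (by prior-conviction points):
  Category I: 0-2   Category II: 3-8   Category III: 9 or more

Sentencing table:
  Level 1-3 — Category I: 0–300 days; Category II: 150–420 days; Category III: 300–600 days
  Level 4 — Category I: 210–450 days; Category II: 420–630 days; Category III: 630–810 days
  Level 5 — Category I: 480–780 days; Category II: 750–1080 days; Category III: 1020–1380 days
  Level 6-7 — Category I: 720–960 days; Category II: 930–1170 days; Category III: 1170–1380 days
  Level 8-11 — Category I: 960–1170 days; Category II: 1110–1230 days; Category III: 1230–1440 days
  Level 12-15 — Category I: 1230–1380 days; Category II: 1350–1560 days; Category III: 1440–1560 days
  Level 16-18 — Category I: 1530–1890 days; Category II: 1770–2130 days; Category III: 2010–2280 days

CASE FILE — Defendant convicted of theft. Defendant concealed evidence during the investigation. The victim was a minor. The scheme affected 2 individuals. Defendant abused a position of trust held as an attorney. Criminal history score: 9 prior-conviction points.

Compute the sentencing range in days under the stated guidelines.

Base offense level for theft: 2.
§1 does not apply.
§2 does not apply.
§3 does not apply.
§4 applies: 2 + 2 = 4.
§5 applies (level before this adjustment is 4 < 5, so +1): 4 + 1 = 5.
§6 does not apply.
§7 applies (level before this adjustment is 5 < 8, so +1): 5 + 1 = 6.
§8 does not apply.
Final offense level: 6.
Criminal history: 9 prior points → Category III (9+).
Level 6 falls in the 6-7 band.
Grid: Level 6-7 × Category III = 1170-1380 days.

1170-1380 days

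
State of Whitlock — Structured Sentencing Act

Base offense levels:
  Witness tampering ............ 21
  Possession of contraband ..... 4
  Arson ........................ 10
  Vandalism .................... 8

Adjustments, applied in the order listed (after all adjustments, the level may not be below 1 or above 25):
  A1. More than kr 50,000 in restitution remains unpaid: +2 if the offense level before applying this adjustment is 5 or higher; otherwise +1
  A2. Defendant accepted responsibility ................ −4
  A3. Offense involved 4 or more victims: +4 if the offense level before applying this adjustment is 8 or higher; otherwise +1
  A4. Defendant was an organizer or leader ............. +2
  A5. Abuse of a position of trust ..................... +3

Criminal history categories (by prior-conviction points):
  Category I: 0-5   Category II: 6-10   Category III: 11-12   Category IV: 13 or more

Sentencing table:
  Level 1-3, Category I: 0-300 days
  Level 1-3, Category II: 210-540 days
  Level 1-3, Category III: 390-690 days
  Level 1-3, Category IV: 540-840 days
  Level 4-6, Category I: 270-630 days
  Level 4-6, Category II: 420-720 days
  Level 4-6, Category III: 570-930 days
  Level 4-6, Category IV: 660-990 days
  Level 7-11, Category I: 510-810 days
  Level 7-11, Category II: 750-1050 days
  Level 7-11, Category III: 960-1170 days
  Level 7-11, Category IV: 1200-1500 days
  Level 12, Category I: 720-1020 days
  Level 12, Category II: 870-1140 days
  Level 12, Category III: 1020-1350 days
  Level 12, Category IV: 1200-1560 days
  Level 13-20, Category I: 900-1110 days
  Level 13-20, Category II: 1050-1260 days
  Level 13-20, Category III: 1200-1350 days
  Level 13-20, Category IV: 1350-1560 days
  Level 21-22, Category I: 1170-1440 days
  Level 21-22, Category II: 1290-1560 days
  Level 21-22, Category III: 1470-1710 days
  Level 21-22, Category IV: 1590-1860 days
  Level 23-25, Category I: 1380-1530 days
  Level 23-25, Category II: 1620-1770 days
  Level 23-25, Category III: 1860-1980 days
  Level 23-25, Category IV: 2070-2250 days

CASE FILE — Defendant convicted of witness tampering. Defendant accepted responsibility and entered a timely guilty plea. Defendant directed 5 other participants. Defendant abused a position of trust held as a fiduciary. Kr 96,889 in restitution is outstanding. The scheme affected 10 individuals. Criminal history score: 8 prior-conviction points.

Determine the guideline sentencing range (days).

Base offense level for witness tampering: 21.
A1 applies (level before this adjustment is 21 ≥ 5, so +2): 21 + 2 = 23.
A2 applies: 23 − 4 = 19.
A3 applies (level before this adjustment is 19 ≥ 8, so +4): 19 + 4 = 23.
A4 applies: 23 + 2 = 25.
A5 applies: 25 + 3 = 28.
Level 28 exceeds the maximum of 25; capped at 25.
Final offense level: 25.
Criminal history: 8 prior points → Category II (6-10).
Level 25 falls in the 23-25 band.
Grid: Level 23-25 × Category II = 1620-1770 days.

1620-1770 days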